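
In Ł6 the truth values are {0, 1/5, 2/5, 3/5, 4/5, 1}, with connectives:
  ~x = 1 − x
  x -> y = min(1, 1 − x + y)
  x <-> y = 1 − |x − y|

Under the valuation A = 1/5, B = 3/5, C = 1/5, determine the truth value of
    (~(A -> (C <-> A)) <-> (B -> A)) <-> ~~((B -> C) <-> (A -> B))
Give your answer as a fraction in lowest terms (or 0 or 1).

C <-> A = 1/5 <-> 1/5 = 1
A -> (C <-> A) = 1/5 -> 1 = 1
~(A -> (C <-> A)) = ~1 = 0
B -> A = 3/5 -> 1/5 = 3/5
~(A -> (C <-> A)) <-> (B -> A) = 0 <-> 3/5 = 2/5
B -> C = 3/5 -> 1/5 = 3/5
A -> B = 1/5 -> 3/5 = 1
(B -> C) <-> (A -> B) = 3/5 <-> 1 = 3/5
~((B -> C) <-> (A -> B)) = ~3/5 = 2/5
~~((B -> C) <-> (A -> B)) = ~2/5 = 3/5
(~(A -> (C <-> A)) <-> (B -> A)) <-> ~~((B -> C) <-> (A -> B)) = 2/5 <-> 3/5 = 4/5

4/5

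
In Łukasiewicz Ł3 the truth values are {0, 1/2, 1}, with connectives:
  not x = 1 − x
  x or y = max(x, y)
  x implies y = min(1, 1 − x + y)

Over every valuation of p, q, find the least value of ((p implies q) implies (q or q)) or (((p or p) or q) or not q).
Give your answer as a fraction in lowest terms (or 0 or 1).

Take p = 0, q = 1/2:
p implies q = 0 implies 1/2 = 1
q or q = 1/2 or 1/2 = 1/2
(p implies q) implies (q or q) = 1 implies 1/2 = 1/2
p or p = 0 or 0 = 0
(p or p) or q = 0 or 1/2 = 1/2
not q = not 1/2 = 1/2
((p or p) or q) or not q = 1/2 or 1/2 = 1/2
((p implies q) implies (q or q)) or (((p or p) or q) or not q) = 1/2 or 1/2 = 1/2
No assignment yields a value below 1/2, so this is the minimum.

1/2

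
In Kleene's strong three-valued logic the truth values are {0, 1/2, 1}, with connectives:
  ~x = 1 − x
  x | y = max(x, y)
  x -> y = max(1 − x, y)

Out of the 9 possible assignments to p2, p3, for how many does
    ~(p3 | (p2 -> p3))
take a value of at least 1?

1

p2 = 0, p3 = 0 ↦ 0  <
p2 = 0, p3 = 1/2 ↦ 0  <
p2 = 0, p3 = 1 ↦ 0  <
p2 = 1/2, p3 = 0 ↦ 1/2  <
p2 = 1/2, p3 = 1/2 ↦ 1/2  <
p2 = 1/2, p3 = 1 ↦ 0  <
p2 = 1, p3 = 0 ↦ 1  ≥
p2 = 1, p3 = 1/2 ↦ 1/2  <
p2 = 1, p3 = 1 ↦ 0  <
So 1 of the 9 assignments meets the threshold.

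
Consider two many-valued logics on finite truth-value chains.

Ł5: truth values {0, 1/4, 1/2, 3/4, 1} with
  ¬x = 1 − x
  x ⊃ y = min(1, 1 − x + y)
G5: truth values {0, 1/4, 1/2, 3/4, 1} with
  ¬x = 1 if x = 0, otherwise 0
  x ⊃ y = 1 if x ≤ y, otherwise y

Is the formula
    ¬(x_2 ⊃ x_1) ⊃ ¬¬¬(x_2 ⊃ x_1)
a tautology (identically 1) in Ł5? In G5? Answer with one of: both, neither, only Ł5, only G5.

both

In Ł5: every assignment gives 1 — tautology.
In G5: every assignment gives 1 — tautology.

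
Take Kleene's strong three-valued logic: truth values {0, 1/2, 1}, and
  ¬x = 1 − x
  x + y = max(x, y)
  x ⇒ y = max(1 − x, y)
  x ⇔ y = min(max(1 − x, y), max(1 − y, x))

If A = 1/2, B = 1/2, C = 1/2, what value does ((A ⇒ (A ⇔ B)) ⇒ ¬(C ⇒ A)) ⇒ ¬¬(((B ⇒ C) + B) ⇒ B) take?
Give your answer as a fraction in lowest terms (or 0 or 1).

A ⇔ B = 1/2 ⇔ 1/2 = 1/2
A ⇒ (A ⇔ B) = 1/2 ⇒ 1/2 = 1/2
C ⇒ A = 1/2 ⇒ 1/2 = 1/2
¬(C ⇒ A) = ¬1/2 = 1/2
(A ⇒ (A ⇔ B)) ⇒ ¬(C ⇒ A) = 1/2 ⇒ 1/2 = 1/2
B ⇒ C = 1/2 ⇒ 1/2 = 1/2
(B ⇒ C) + B = 1/2 + 1/2 = 1/2
((B ⇒ C) + B) ⇒ B = 1/2 ⇒ 1/2 = 1/2
¬(((B ⇒ C) + B) ⇒ B) = ¬1/2 = 1/2
¬¬(((B ⇒ C) + B) ⇒ B) = ¬1/2 = 1/2
((A ⇒ (A ⇔ B)) ⇒ ¬(C ⇒ A)) ⇒ ¬¬(((B ⇒ C) + B) ⇒ B) = 1/2 ⇒ 1/2 = 1/2

1/2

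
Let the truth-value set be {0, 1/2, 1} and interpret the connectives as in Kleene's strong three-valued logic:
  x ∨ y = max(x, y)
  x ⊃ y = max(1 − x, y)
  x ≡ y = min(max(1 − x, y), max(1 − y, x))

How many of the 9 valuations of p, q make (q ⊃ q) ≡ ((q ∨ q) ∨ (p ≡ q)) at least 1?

4

p = 0, q = 0 ↦ 1  ≥
p = 0, q = 1/2 ↦ 1/2  <
p = 0, q = 1 ↦ 1  ≥
p = 1/2, q = 0 ↦ 1/2  <
p = 1/2, q = 1/2 ↦ 1/2  <
p = 1/2, q = 1 ↦ 1  ≥
p = 1, q = 0 ↦ 0  <
p = 1, q = 1/2 ↦ 1/2  <
p = 1, q = 1 ↦ 1  ≥
So 4 of the 9 assignments meet the threshold.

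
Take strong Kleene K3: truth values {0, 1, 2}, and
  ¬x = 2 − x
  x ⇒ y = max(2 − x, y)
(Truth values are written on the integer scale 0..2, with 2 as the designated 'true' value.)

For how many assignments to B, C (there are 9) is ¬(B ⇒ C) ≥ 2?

B = 0, C = 0 ↦ 0  <
B = 0, C = 1 ↦ 0  <
B = 0, C = 2 ↦ 0  <
B = 1, C = 0 ↦ 1  <
B = 1, C = 1 ↦ 1  <
B = 1, C = 2 ↦ 0  <
B = 2, C = 0 ↦ 2  ≥
B = 2, C = 1 ↦ 1  <
B = 2, C = 2 ↦ 0  <
So 1 of the 9 assignments meets the threshold.

1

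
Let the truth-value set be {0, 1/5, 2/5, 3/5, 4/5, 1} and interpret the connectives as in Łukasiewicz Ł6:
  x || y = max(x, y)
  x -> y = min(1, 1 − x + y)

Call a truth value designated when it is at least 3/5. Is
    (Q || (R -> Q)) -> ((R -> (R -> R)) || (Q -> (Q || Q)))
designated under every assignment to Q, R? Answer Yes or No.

At Q = 2/5, R = 4/5, for instance:
R -> Q = 4/5 -> 2/5 = 3/5
Q || (R -> Q) = 2/5 || 3/5 = 3/5
R -> R = 4/5 -> 4/5 = 1
R -> (R -> R) = 4/5 -> 1 = 1
Q || Q = 2/5 || 2/5 = 2/5
Q -> (Q || Q) = 2/5 -> 2/5 = 1
(R -> (R -> R)) || (Q -> (Q || Q)) = 1 || 1 = 1
(Q || (R -> Q)) -> ((R -> (R -> R)) || (Q -> (Q || Q))) = 3/5 -> 1 = 1
and checking the remaining 35 assignments likewise gives ≥ 3/5 in every case.

Yes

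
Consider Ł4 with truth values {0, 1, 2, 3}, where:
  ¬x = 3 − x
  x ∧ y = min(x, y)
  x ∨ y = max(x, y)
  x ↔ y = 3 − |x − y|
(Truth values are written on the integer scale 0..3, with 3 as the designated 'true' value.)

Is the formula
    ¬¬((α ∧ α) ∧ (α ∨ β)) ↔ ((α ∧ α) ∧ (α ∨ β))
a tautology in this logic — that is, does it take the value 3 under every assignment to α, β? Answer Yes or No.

α = 0, β = 0 ↦ 3
α = 0, β = 1 ↦ 3
α = 0, β = 2 ↦ 3
α = 0, β = 3 ↦ 3
α = 1, β = 0 ↦ 3
α = 1, β = 1 ↦ 3
α = 1, β = 2 ↦ 3
α = 1, β = 3 ↦ 3
α = 2, β = 0 ↦ 3
α = 2, β = 1 ↦ 3
α = 2, β = 2 ↦ 3
α = 2, β = 3 ↦ 3
α = 3, β = 0 ↦ 3
α = 3, β = 1 ↦ 3
α = 3, β = 2 ↦ 3
α = 3, β = 3 ↦ 3
Every assignment gives a value ≥ 3.

Yes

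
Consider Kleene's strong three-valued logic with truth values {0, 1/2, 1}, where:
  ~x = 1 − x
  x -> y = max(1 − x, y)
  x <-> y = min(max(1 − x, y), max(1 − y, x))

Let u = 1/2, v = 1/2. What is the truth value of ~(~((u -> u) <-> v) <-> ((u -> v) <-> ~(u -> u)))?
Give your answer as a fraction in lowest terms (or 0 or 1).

u -> u = 1/2 -> 1/2 = 1/2
(u -> u) <-> v = 1/2 <-> 1/2 = 1/2
~((u -> u) <-> v) = ~1/2 = 1/2
u -> v = 1/2 -> 1/2 = 1/2
u -> u = 1/2 -> 1/2 = 1/2
~(u -> u) = ~1/2 = 1/2
(u -> v) <-> ~(u -> u) = 1/2 <-> 1/2 = 1/2
~((u -> u) <-> v) <-> ((u -> v) <-> ~(u -> u)) = 1/2 <-> 1/2 = 1/2
~(~((u -> u) <-> v) <-> ((u -> v) <-> ~(u -> u))) = ~1/2 = 1/2

1/2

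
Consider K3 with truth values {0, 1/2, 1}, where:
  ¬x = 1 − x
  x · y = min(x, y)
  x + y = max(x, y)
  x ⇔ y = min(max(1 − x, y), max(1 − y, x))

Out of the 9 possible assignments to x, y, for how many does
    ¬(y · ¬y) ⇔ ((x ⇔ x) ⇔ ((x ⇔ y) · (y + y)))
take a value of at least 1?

x = 0, y = 0 ↦ 0  <
x = 0, y = 1/2 ↦ 1/2  <
x = 0, y = 1 ↦ 0  <
x = 1/2, y = 0 ↦ 1/2  <
x = 1/2, y = 1/2 ↦ 1/2  <
x = 1/2, y = 1 ↦ 1/2  <
x = 1, y = 0 ↦ 0  <
x = 1, y = 1/2 ↦ 1/2  <
x = 1, y = 1 ↦ 1  ≥
So 1 of the 9 assignments meets the threshold.

1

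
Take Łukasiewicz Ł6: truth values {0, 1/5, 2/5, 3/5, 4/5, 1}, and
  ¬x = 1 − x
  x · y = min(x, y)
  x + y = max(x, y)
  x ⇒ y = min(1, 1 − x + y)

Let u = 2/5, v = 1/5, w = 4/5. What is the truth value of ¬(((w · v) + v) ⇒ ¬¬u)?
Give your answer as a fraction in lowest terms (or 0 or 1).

0

w · v = 4/5 · 1/5 = 1/5
(w · v) + v = 1/5 + 1/5 = 1/5
¬u = ¬2/5 = 3/5
¬¬u = ¬3/5 = 2/5
((w · v) + v) ⇒ ¬¬u = 1/5 ⇒ 2/5 = 1
¬(((w · v) + v) ⇒ ¬¬u) = ¬1 = 0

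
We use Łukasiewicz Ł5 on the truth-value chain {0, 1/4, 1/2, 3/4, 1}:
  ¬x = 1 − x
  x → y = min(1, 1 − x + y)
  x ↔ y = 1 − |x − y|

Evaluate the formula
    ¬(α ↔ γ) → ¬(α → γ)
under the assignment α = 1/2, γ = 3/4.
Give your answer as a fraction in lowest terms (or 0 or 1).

α ↔ γ = 1/2 ↔ 3/4 = 3/4
¬(α ↔ γ) = ¬3/4 = 1/4
α → γ = 1/2 → 3/4 = 1
¬(α → γ) = ¬1 = 0
¬(α ↔ γ) → ¬(α → γ) = 1/4 → 0 = 3/4

3/4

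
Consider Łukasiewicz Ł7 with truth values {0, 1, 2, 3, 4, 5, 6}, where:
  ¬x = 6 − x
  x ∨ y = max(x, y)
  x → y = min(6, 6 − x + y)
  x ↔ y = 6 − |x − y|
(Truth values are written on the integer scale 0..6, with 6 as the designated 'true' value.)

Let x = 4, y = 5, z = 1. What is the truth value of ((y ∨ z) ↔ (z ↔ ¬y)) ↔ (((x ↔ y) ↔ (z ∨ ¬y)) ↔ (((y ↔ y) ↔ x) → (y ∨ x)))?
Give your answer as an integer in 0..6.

3

y ∨ z = 5 ∨ 1 = 5
¬y = ¬5 = 1
z ↔ ¬y = 1 ↔ 1 = 6
(y ∨ z) ↔ (z ↔ ¬y) = 5 ↔ 6 = 5
x ↔ y = 4 ↔ 5 = 5
¬y = ¬5 = 1
z ∨ ¬y = 1 ∨ 1 = 1
(x ↔ y) ↔ (z ∨ ¬y) = 5 ↔ 1 = 2
y ↔ y = 5 ↔ 5 = 6
(y ↔ y) ↔ x = 6 ↔ 4 = 4
y ∨ x = 5 ∨ 4 = 5
((y ↔ y) ↔ x) → (y ∨ x) = 4 → 5 = 6
((x ↔ y) ↔ (z ∨ ¬y)) ↔ (((y ↔ y) ↔ x) → (y ∨ x)) = 2 ↔ 6 = 2
((y ∨ z) ↔ (z ↔ ¬y)) ↔ (((x ↔ y) ↔ (z ∨ ¬y)) ↔ (((y ↔ y) ↔ x) → (y ∨ x))) = 5 ↔ 2 = 3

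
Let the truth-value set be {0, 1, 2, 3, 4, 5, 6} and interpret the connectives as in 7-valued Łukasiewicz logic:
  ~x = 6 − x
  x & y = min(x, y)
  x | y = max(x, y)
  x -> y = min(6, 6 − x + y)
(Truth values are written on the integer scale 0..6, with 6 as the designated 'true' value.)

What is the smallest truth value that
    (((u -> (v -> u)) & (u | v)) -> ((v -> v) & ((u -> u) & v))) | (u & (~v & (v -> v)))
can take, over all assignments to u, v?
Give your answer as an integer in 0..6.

Take u = 3, v = 0:
v -> u = 0 -> 3 = 6
u -> (v -> u) = 3 -> 6 = 6
u | v = 3 | 0 = 3
(u -> (v -> u)) & (u | v) = 6 & 3 = 3
v -> v = 0 -> 0 = 6
u -> u = 3 -> 3 = 6
(u -> u) & v = 6 & 0 = 0
(v -> v) & ((u -> u) & v) = 6 & 0 = 0
((u -> (v -> u)) & (u | v)) -> ((v -> v) & ((u -> u) & v)) = 3 -> 0 = 3
~v = ~0 = 6
v -> v = 0 -> 0 = 6
~v & (v -> v) = 6 & 6 = 6
u & (~v & (v -> v)) = 3 & 6 = 3
(((u -> (v -> u)) & (u | v)) -> ((v -> v) & ((u -> u) & v))) | (u & (~v & (v -> v))) = 3 | 3 = 3
No assignment yields a value below 3, so this is the minimum.

3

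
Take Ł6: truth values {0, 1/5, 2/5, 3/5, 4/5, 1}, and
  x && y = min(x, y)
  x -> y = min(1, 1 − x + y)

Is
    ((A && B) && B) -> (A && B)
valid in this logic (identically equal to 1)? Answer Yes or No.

At A = 4/5, B = 2/5, for instance:
A && B = 4/5 && 2/5 = 2/5
(A && B) && B = 2/5 && 2/5 = 2/5
((A && B) && B) -> (A && B) = 2/5 -> 2/5 = 1
and checking the remaining 35 assignments likewise gives ≥ 1 in every case.

Yes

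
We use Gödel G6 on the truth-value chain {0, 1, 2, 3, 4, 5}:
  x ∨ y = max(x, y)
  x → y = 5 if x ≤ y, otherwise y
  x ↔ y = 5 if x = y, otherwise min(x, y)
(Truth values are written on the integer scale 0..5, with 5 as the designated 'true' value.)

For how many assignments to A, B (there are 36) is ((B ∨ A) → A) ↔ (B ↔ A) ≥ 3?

24

value 5: 21 assignments (counts)
value 4: 1 assignment (counts)
value 3: 2 assignments (counts)
value 2: 3 assignments
value 1: 4 assignments
value 0: 5 assignments
So 24 of the 36 assignments meet the threshold.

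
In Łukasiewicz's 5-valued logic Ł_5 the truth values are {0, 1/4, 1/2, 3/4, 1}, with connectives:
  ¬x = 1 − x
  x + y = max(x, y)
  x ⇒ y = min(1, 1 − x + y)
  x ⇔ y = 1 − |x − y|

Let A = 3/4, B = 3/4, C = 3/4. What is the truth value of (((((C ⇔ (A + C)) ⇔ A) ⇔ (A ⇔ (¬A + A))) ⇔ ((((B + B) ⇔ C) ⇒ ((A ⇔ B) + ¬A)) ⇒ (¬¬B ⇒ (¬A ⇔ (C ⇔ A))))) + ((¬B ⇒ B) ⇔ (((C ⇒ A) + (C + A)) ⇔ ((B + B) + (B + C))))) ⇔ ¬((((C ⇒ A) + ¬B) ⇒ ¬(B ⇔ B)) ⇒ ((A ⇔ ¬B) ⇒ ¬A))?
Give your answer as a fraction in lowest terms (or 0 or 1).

A + C = 3/4 + 3/4 = 3/4
C ⇔ (A + C) = 3/4 ⇔ 3/4 = 1
(C ⇔ (A + C)) ⇔ A = 1 ⇔ 3/4 = 3/4
¬A = ¬3/4 = 1/4
¬A + A = 1/4 + 3/4 = 3/4
A ⇔ (¬A + A) = 3/4 ⇔ 3/4 = 1
((C ⇔ (A + C)) ⇔ A) ⇔ (A ⇔ (¬A + A)) = 3/4 ⇔ 1 = 3/4
B + B = 3/4 + 3/4 = 3/4
(B + B) ⇔ C = 3/4 ⇔ 3/4 = 1
A ⇔ B = 3/4 ⇔ 3/4 = 1
¬A = ¬3/4 = 1/4
(A ⇔ B) + ¬A = 1 + 1/4 = 1
((B + B) ⇔ C) ⇒ ((A ⇔ B) + ¬A) = 1 ⇒ 1 = 1
¬B = ¬3/4 = 1/4
¬¬B = ¬1/4 = 3/4
¬A = ¬3/4 = 1/4
C ⇔ A = 3/4 ⇔ 3/4 = 1
¬A ⇔ (C ⇔ A) = 1/4 ⇔ 1 = 1/4
¬¬B ⇒ (¬A ⇔ (C ⇔ A)) = 3/4 ⇒ 1/4 = 1/2
(((B + B) ⇔ C) ⇒ ((A ⇔ B) + ¬A)) ⇒ (¬¬B ⇒ (¬A ⇔ (C ⇔ A))) = 1 ⇒ 1/2 = 1/2
(((C ⇔ (A + C)) ⇔ A) ⇔ (A ⇔ (¬A + A))) ⇔ ((((B + B) ⇔ C) ⇒ ((A ⇔ B) + ¬A)) ⇒ (¬¬B ⇒ (¬A ⇔ (C ⇔ A)))) = 3/4 ⇔ 1/2 = 3/4
¬B = ¬3/4 = 1/4
¬B ⇒ B = 1/4 ⇒ 3/4 = 1
C ⇒ A = 3/4 ⇒ 3/4 = 1
C + A = 3/4 + 3/4 = 3/4
(C ⇒ A) + (C + A) = 1 + 3/4 = 1
B + B = 3/4 + 3/4 = 3/4
B + C = 3/4 + 3/4 = 3/4
(B + B) + (B + C) = 3/4 + 3/4 = 3/4
((C ⇒ A) + (C + A)) ⇔ ((B + B) + (B + C)) = 1 ⇔ 3/4 = 3/4
(¬B ⇒ B) ⇔ (((C ⇒ A) + (C + A)) ⇔ ((B + B) + (B + C))) = 1 ⇔ 3/4 = 3/4
((((C ⇔ (A + C)) ⇔ A) ⇔ (A ⇔ (¬A + A))) ⇔ ((((B + B) ⇔ C) ⇒ ((A ⇔ B) + ¬A)) ⇒ (¬¬B ⇒ (¬A ⇔ (C ⇔ A))))) + ((¬B ⇒ B) ⇔ (((C ⇒ A) + (C + A)) ⇔ ((B + B) + (B + C)))) = 3/4 + 3/4 = 3/4
C ⇒ A = 3/4 ⇒ 3/4 = 1
¬B = ¬3/4 = 1/4
(C ⇒ A) + ¬B = 1 + 1/4 = 1
B ⇔ B = 3/4 ⇔ 3/4 = 1
¬(B ⇔ B) = ¬1 = 0
((C ⇒ A) + ¬B) ⇒ ¬(B ⇔ B) = 1 ⇒ 0 = 0
¬B = ¬3/4 = 1/4
A ⇔ ¬B = 3/4 ⇔ 1/4 = 1/2
¬A = ¬3/4 = 1/4
(A ⇔ ¬B) ⇒ ¬A = 1/2 ⇒ 1/4 = 3/4
(((C ⇒ A) + ¬B) ⇒ ¬(B ⇔ B)) ⇒ ((A ⇔ ¬B) ⇒ ¬A) = 0 ⇒ 3/4 = 1
¬((((C ⇒ A) + ¬B) ⇒ ¬(B ⇔ B)) ⇒ ((A ⇔ ¬B) ⇒ ¬A)) = ¬1 = 0
(((((C ⇔ (A + C)) ⇔ A) ⇔ (A ⇔ (¬A + A))) ⇔ ((((B + B) ⇔ C) ⇒ ((A ⇔ B) + ¬A)) ⇒ (¬¬B ⇒ (¬A ⇔ (C ⇔ A))))) + ((¬B ⇒ B) ⇔ (((C ⇒ A) + (C + A)) ⇔ ((B + B) + (B + C))))) ⇔ ¬((((C ⇒ A) + ¬B) ⇒ ¬(B ⇔ B)) ⇒ ((A ⇔ ¬B) ⇒ ¬A)) = 3/4 ⇔ 0 = 1/4

1/4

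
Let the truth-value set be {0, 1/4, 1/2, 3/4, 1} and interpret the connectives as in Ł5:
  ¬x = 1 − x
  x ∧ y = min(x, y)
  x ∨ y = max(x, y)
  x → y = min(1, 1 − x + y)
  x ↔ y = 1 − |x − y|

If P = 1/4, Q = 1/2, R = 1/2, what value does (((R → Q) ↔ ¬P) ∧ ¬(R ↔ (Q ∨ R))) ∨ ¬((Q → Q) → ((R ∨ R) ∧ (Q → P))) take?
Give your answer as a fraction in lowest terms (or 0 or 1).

R → Q = 1/2 → 1/2 = 1
¬P = ¬1/4 = 3/4
(R → Q) ↔ ¬P = 1 ↔ 3/4 = 3/4
Q ∨ R = 1/2 ∨ 1/2 = 1/2
R ↔ (Q ∨ R) = 1/2 ↔ 1/2 = 1
¬(R ↔ (Q ∨ R)) = ¬1 = 0
((R → Q) ↔ ¬P) ∧ ¬(R ↔ (Q ∨ R)) = 3/4 ∧ 0 = 0
Q → Q = 1/2 → 1/2 = 1
R ∨ R = 1/2 ∨ 1/2 = 1/2
Q → P = 1/2 → 1/4 = 3/4
(R ∨ R) ∧ (Q → P) = 1/2 ∧ 3/4 = 1/2
(Q → Q) → ((R ∨ R) ∧ (Q → P)) = 1 → 1/2 = 1/2
¬((Q → Q) → ((R ∨ R) ∧ (Q → P))) = ¬1/2 = 1/2
(((R → Q) ↔ ¬P) ∧ ¬(R ↔ (Q ∨ R))) ∨ ¬((Q → Q) → ((R ∨ R) ∧ (Q → P))) = 0 ∨ 1/2 = 1/2

1/2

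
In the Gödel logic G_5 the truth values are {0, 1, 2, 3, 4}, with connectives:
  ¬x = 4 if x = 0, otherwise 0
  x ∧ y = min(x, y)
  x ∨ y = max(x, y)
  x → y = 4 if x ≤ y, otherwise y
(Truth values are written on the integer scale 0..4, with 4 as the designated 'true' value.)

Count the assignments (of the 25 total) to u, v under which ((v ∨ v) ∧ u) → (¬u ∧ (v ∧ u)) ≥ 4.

9

value 4: 9 assignments (counts)
value 0: 16 assignments
So 9 of the 25 assignments meet the threshold.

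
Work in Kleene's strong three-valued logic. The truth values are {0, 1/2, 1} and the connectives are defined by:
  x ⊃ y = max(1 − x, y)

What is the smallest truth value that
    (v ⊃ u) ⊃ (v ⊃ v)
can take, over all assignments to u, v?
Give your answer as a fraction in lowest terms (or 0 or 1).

Take u = 0, v = 1/2:
v ⊃ u = 1/2 ⊃ 0 = 1/2
v ⊃ v = 1/2 ⊃ 1/2 = 1/2
(v ⊃ u) ⊃ (v ⊃ v) = 1/2 ⊃ 1/2 = 1/2
No assignment yields a value below 1/2, so this is the minimum.

1/2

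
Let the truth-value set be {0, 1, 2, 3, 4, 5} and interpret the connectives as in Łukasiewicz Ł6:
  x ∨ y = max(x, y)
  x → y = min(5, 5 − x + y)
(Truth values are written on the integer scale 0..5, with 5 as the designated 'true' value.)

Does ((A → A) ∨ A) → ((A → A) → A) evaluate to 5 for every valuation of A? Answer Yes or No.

Counterexample: take A = 0.
A → A = 0 → 0 = 5
(A → A) ∨ A = 5 ∨ 0 = 5
A → A = 0 → 0 = 5
(A → A) → A = 5 → 0 = 0
((A → A) ∨ A) → ((A → A) → A) = 5 → 0 = 0
This gives 0 ≠ 5.

No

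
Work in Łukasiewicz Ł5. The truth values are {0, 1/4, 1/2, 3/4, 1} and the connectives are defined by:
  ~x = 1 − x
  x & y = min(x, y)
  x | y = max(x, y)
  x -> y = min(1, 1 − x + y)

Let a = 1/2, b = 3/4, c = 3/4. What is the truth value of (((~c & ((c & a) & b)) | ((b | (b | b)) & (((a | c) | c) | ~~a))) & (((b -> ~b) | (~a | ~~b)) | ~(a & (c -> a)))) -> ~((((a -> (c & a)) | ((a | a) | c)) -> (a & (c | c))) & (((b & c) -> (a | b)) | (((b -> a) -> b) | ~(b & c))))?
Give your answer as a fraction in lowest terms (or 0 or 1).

3/4

~c = ~3/4 = 1/4
c & a = 3/4 & 1/2 = 1/2
(c & a) & b = 1/2 & 3/4 = 1/2
~c & ((c & a) & b) = 1/4 & 1/2 = 1/4
b | b = 3/4 | 3/4 = 3/4
b | (b | b) = 3/4 | 3/4 = 3/4
a | c = 1/2 | 3/4 = 3/4
(a | c) | c = 3/4 | 3/4 = 3/4
~a = ~1/2 = 1/2
~~a = ~1/2 = 1/2
((a | c) | c) | ~~a = 3/4 | 1/2 = 3/4
(b | (b | b)) & (((a | c) | c) | ~~a) = 3/4 & 3/4 = 3/4
(~c & ((c & a) & b)) | ((b | (b | b)) & (((a | c) | c) | ~~a)) = 1/4 | 3/4 = 3/4
~b = ~3/4 = 1/4
b -> ~b = 3/4 -> 1/4 = 1/2
~a = ~1/2 = 1/2
~b = ~3/4 = 1/4
~~b = ~1/4 = 3/4
~a | ~~b = 1/2 | 3/4 = 3/4
(b -> ~b) | (~a | ~~b) = 1/2 | 3/4 = 3/4
c -> a = 3/4 -> 1/2 = 3/4
a & (c -> a) = 1/2 & 3/4 = 1/2
~(a & (c -> a)) = ~1/2 = 1/2
((b -> ~b) | (~a | ~~b)) | ~(a & (c -> a)) = 3/4 | 1/2 = 3/4
((~c & ((c & a) & b)) | ((b | (b | b)) & (((a | c) | c) | ~~a))) & (((b -> ~b) | (~a | ~~b)) | ~(a & (c -> a))) = 3/4 & 3/4 = 3/4
c & a = 3/4 & 1/2 = 1/2
a -> (c & a) = 1/2 -> 1/2 = 1
a | a = 1/2 | 1/2 = 1/2
(a | a) | c = 1/2 | 3/4 = 3/4
(a -> (c & a)) | ((a | a) | c) = 1 | 3/4 = 1
c | c = 3/4 | 3/4 = 3/4
a & (c | c) = 1/2 & 3/4 = 1/2
((a -> (c & a)) | ((a | a) | c)) -> (a & (c | c)) = 1 -> 1/2 = 1/2
b & c = 3/4 & 3/4 = 3/4
a | b = 1/2 | 3/4 = 3/4
(b & c) -> (a | b) = 3/4 -> 3/4 = 1
b -> a = 3/4 -> 1/2 = 3/4
(b -> a) -> b = 3/4 -> 3/4 = 1
b & c = 3/4 & 3/4 = 3/4
~(b & c) = ~3/4 = 1/4
((b -> a) -> b) | ~(b & c) = 1 | 1/4 = 1
((b & c) -> (a | b)) | (((b -> a) -> b) | ~(b & c)) = 1 | 1 = 1
(((a -> (c & a)) | ((a | a) | c)) -> (a & (c | c))) & (((b & c) -> (a | b)) | (((b -> a) -> b) | ~(b & c))) = 1/2 & 1 = 1/2
~((((a -> (c & a)) | ((a | a) | c)) -> (a & (c | c))) & (((b & c) -> (a | b)) | (((b -> a) -> b) | ~(b & c)))) = ~1/2 = 1/2
(((~c & ((c & a) & b)) | ((b | (b | b)) & (((a | c) | c) | ~~a))) & (((b -> ~b) | (~a | ~~b)) | ~(a & (c -> a)))) -> ~((((a -> (c & a)) | ((a | a) | c)) -> (a & (c | c))) & (((b & c) -> (a | b)) | (((b -> a) -> b) | ~(b & c)))) = 3/4 -> 1/2 = 3/4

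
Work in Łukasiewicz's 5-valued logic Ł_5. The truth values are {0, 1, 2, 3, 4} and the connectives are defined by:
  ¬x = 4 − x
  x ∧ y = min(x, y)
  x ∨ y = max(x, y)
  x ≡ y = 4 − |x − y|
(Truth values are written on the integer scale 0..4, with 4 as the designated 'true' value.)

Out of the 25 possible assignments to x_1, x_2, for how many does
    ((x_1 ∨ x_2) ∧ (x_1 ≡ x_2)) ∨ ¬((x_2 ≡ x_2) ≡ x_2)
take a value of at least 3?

value 4: 6 assignments (counts)
value 3: 10 assignments (counts)
value 2: 6 assignments
value 1: 2 assignments
value 0: 1 assignment
So 16 of the 25 assignments meet the threshold.

16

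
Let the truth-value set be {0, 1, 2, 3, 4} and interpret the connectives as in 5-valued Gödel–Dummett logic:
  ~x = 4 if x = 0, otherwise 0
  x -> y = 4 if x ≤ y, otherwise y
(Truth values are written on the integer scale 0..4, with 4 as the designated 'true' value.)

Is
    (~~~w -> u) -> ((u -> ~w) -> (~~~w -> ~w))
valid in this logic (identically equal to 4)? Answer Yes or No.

At u = 4, w = 1, for instance:
~w = ~1 = 0
~~w = ~0 = 4
~~~w = ~4 = 0
~~~w -> u = 0 -> 4 = 4
~w = ~1 = 0
u -> ~w = 4 -> 0 = 0
~~~w -> ~w = 0 -> 0 = 4
(u -> ~w) -> (~~~w -> ~w) = 0 -> 4 = 4
(~~~w -> u) -> ((u -> ~w) -> (~~~w -> ~w)) = 4 -> 4 = 4
and checking the remaining 24 assignments likewise gives ≥ 4 in every case.

Yes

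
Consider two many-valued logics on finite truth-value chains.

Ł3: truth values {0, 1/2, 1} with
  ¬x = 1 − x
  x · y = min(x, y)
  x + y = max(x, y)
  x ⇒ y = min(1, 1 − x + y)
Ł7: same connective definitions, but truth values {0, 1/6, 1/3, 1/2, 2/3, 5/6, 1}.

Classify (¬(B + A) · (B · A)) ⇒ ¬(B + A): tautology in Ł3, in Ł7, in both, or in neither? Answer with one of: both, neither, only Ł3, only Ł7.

In Ł3: every assignment gives 1 — tautology.
In Ł7: every assignment gives 1 — tautology.

both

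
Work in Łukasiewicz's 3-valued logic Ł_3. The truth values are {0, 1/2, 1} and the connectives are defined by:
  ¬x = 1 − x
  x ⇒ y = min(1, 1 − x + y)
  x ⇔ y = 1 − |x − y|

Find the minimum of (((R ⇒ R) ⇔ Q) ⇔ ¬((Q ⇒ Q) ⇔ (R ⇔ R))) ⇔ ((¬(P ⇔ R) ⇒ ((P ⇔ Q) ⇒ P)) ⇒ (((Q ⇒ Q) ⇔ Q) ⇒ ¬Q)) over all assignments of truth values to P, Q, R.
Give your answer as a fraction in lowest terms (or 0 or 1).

Take P = 0, Q = 1/2, R = 0:
R ⇒ R = 0 ⇒ 0 = 1
(R ⇒ R) ⇔ Q = 1 ⇔ 1/2 = 1/2
Q ⇒ Q = 1/2 ⇒ 1/2 = 1
R ⇔ R = 0 ⇔ 0 = 1
(Q ⇒ Q) ⇔ (R ⇔ R) = 1 ⇔ 1 = 1
¬((Q ⇒ Q) ⇔ (R ⇔ R)) = ¬1 = 0
((R ⇒ R) ⇔ Q) ⇔ ¬((Q ⇒ Q) ⇔ (R ⇔ R)) = 1/2 ⇔ 0 = 1/2
P ⇔ R = 0 ⇔ 0 = 1
¬(P ⇔ R) = ¬1 = 0
P ⇔ Q = 0 ⇔ 1/2 = 1/2
(P ⇔ Q) ⇒ P = 1/2 ⇒ 0 = 1/2
¬(P ⇔ R) ⇒ ((P ⇔ Q) ⇒ P) = 0 ⇒ 1/2 = 1
Q ⇒ Q = 1/2 ⇒ 1/2 = 1
(Q ⇒ Q) ⇔ Q = 1 ⇔ 1/2 = 1/2
¬Q = ¬1/2 = 1/2
((Q ⇒ Q) ⇔ Q) ⇒ ¬Q = 1/2 ⇒ 1/2 = 1
(¬(P ⇔ R) ⇒ ((P ⇔ Q) ⇒ P)) ⇒ (((Q ⇒ Q) ⇔ Q) ⇒ ¬Q) = 1 ⇒ 1 = 1
(((R ⇒ R) ⇔ Q) ⇔ ¬((Q ⇒ Q) ⇔ (R ⇔ R))) ⇔ ((¬(P ⇔ R) ⇒ ((P ⇔ Q) ⇒ P)) ⇒ (((Q ⇒ Q) ⇔ Q) ⇒ ¬Q)) = 1/2 ⇔ 1 = 1/2
No assignment yields a value below 1/2, so this is the minimum.

1/2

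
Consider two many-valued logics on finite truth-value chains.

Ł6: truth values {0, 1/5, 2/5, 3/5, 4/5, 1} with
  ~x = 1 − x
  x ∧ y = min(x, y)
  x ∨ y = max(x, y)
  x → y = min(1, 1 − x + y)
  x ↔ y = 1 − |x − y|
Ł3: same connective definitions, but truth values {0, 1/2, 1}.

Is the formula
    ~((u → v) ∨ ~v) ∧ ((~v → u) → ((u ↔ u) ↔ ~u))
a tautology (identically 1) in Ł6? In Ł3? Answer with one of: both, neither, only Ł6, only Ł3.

neither

In Ł6: at u = 0, v = 0 the value is 0 — not a tautology.
In Ł3: at u = 0, v = 0 the value is 0 — not a tautology.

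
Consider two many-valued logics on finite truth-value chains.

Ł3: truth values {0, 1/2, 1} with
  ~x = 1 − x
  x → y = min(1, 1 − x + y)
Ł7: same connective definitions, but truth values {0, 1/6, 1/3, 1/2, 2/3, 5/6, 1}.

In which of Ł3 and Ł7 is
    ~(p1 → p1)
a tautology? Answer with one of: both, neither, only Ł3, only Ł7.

neither

In Ł3: at p1 = 0 the value is 0 — not a tautology.
In Ł7: at p1 = 0 the value is 0 — not a tautology.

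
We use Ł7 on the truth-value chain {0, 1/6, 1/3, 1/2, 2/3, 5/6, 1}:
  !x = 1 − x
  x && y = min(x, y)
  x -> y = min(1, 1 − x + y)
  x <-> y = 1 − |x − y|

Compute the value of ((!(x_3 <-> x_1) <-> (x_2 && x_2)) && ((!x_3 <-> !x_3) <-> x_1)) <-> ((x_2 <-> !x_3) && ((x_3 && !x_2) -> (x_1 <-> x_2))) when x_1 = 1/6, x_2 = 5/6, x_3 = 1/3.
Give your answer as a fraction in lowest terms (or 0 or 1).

x_3 <-> x_1 = 1/3 <-> 1/6 = 5/6
!(x_3 <-> x_1) = !5/6 = 1/6
x_2 && x_2 = 5/6 && 5/6 = 5/6
!(x_3 <-> x_1) <-> (x_2 && x_2) = 1/6 <-> 5/6 = 1/3
!x_3 = !1/3 = 2/3
!x_3 = !1/3 = 2/3
!x_3 <-> !x_3 = 2/3 <-> 2/3 = 1
(!x_3 <-> !x_3) <-> x_1 = 1 <-> 1/6 = 1/6
(!(x_3 <-> x_1) <-> (x_2 && x_2)) && ((!x_3 <-> !x_3) <-> x_1) = 1/3 && 1/6 = 1/6
!x_3 = !1/3 = 2/3
x_2 <-> !x_3 = 5/6 <-> 2/3 = 5/6
!x_2 = !5/6 = 1/6
x_3 && !x_2 = 1/3 && 1/6 = 1/6
x_1 <-> x_2 = 1/6 <-> 5/6 = 1/3
(x_3 && !x_2) -> (x_1 <-> x_2) = 1/6 -> 1/3 = 1
(x_2 <-> !x_3) && ((x_3 && !x_2) -> (x_1 <-> x_2)) = 5/6 && 1 = 5/6
((!(x_3 <-> x_1) <-> (x_2 && x_2)) && ((!x_3 <-> !x_3) <-> x_1)) <-> ((x_2 <-> !x_3) && ((x_3 && !x_2) -> (x_1 <-> x_2))) = 1/6 <-> 5/6 = 1/3

1/3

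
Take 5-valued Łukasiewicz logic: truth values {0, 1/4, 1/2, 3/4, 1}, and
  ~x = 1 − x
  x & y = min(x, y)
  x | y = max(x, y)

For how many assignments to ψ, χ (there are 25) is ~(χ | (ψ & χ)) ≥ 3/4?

value 1: 5 assignments (counts)
value 3/4: 5 assignments (counts)
value 1/2: 5 assignments
value 1/4: 5 assignments
value 0: 5 assignments
So 10 of the 25 assignments meet the threshold.

10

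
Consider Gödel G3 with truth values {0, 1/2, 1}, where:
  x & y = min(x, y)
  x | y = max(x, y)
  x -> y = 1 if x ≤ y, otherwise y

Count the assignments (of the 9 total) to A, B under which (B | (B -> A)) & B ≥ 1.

3

A = 0, B = 0 ↦ 0  <
A = 0, B = 1/2 ↦ 1/2  <
A = 0, B = 1 ↦ 1  ≥
A = 1/2, B = 0 ↦ 0  <
A = 1/2, B = 1/2 ↦ 1/2  <
A = 1/2, B = 1 ↦ 1  ≥
A = 1, B = 0 ↦ 0  <
A = 1, B = 1/2 ↦ 1/2  <
A = 1, B = 1 ↦ 1  ≥
So 3 of the 9 assignments meet the threshold.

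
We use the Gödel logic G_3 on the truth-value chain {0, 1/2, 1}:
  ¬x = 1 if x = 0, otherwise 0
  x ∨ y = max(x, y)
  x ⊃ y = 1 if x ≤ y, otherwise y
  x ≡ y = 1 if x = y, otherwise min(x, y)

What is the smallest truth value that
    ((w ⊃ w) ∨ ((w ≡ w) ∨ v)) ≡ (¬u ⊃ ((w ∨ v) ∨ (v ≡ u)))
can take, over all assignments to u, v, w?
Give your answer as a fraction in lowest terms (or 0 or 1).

1/2

Take u = 0, v = 1/2, w = 0:
w ⊃ w = 0 ⊃ 0 = 1
w ≡ w = 0 ≡ 0 = 1
(w ≡ w) ∨ v = 1 ∨ 1/2 = 1
(w ⊃ w) ∨ ((w ≡ w) ∨ v) = 1 ∨ 1 = 1
¬u = ¬0 = 1
w ∨ v = 0 ∨ 1/2 = 1/2
v ≡ u = 1/2 ≡ 0 = 0
(w ∨ v) ∨ (v ≡ u) = 1/2 ∨ 0 = 1/2
¬u ⊃ ((w ∨ v) ∨ (v ≡ u)) = 1 ⊃ 1/2 = 1/2
((w ⊃ w) ∨ ((w ≡ w) ∨ v)) ≡ (¬u ⊃ ((w ∨ v) ∨ (v ≡ u))) = 1 ≡ 1/2 = 1/2
No assignment yields a value below 1/2, so this is the minimum.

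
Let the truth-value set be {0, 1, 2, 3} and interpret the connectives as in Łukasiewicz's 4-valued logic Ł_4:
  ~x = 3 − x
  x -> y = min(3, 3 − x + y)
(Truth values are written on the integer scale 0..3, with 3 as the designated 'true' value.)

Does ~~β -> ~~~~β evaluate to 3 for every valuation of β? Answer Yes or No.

β = 0 ↦ 3
β = 1 ↦ 3
β = 2 ↦ 3
β = 3 ↦ 3
Every assignment gives a value ≥ 3.

Yes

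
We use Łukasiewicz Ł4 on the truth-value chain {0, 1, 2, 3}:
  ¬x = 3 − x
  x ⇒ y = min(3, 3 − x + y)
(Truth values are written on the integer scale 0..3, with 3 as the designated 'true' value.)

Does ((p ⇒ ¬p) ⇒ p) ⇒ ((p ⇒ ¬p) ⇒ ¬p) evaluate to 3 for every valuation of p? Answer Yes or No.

No

Counterexample: take p = 2.
¬p = ¬2 = 1
p ⇒ ¬p = 2 ⇒ 1 = 2
(p ⇒ ¬p) ⇒ p = 2 ⇒ 2 = 3
¬p = ¬2 = 1
p ⇒ ¬p = 2 ⇒ 1 = 2
¬p = ¬2 = 1
(p ⇒ ¬p) ⇒ ¬p = 2 ⇒ 1 = 2
((p ⇒ ¬p) ⇒ p) ⇒ ((p ⇒ ¬p) ⇒ ¬p) = 3 ⇒ 2 = 2
This gives 2 ≠ 3.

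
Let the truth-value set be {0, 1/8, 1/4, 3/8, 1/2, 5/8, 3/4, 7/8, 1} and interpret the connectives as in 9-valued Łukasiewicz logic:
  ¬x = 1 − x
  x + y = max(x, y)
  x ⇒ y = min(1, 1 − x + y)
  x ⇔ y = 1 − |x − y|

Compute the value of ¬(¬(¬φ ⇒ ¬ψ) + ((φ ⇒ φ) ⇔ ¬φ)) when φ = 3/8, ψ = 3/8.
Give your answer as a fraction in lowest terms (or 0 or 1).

3/8

¬φ = ¬3/8 = 5/8
¬ψ = ¬3/8 = 5/8
¬φ ⇒ ¬ψ = 5/8 ⇒ 5/8 = 1
¬(¬φ ⇒ ¬ψ) = ¬1 = 0
φ ⇒ φ = 3/8 ⇒ 3/8 = 1
¬φ = ¬3/8 = 5/8
(φ ⇒ φ) ⇔ ¬φ = 1 ⇔ 5/8 = 5/8
¬(¬φ ⇒ ¬ψ) + ((φ ⇒ φ) ⇔ ¬φ) = 0 + 5/8 = 5/8
¬(¬(¬φ ⇒ ¬ψ) + ((φ ⇒ φ) ⇔ ¬φ)) = ¬5/8 = 3/8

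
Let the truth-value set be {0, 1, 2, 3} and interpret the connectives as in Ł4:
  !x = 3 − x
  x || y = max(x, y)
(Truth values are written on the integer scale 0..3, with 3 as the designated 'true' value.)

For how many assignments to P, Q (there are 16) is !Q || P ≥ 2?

12

P = 0, Q = 0 ↦ 3  ≥
P = 0, Q = 1 ↦ 2  ≥
P = 0, Q = 2 ↦ 1  <
P = 0, Q = 3 ↦ 0  <
P = 1, Q = 0 ↦ 3  ≥
P = 1, Q = 1 ↦ 2  ≥
P = 1, Q = 2 ↦ 1  <
P = 1, Q = 3 ↦ 1  <
P = 2, Q = 0 ↦ 3  ≥
P = 2, Q = 1 ↦ 2  ≥
P = 2, Q = 2 ↦ 2  ≥
P = 2, Q = 3 ↦ 2  ≥
P = 3, Q = 0 ↦ 3  ≥
P = 3, Q = 1 ↦ 3  ≥
P = 3, Q = 2 ↦ 3  ≥
P = 3, Q = 3 ↦ 3  ≥
So 12 of the 16 assignments meet the threshold.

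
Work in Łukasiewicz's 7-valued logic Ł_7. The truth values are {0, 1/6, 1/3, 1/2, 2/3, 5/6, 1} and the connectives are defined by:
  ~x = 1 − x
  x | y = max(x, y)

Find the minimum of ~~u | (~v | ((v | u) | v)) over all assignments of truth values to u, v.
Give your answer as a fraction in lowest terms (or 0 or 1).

1/2

Take u = 0, v = 1/2:
~u = ~0 = 1
~~u = ~1 = 0
~v = ~1/2 = 1/2
v | u = 1/2 | 0 = 1/2
(v | u) | v = 1/2 | 1/2 = 1/2
~v | ((v | u) | v) = 1/2 | 1/2 = 1/2
~~u | (~v | ((v | u) | v)) = 0 | 1/2 = 1/2
No assignment yields a value below 1/2, so this is the minimum.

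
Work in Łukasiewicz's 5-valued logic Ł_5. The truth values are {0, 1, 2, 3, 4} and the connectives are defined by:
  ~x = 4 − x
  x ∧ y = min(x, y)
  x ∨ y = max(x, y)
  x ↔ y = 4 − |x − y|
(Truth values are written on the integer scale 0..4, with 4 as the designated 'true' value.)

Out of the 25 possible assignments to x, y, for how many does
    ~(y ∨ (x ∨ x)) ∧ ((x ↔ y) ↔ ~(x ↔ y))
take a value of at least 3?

0

value 2: 6 assignments
value 1: 6 assignments
value 0: 13 assignments
So 0 of the 25 assignments meet the threshold.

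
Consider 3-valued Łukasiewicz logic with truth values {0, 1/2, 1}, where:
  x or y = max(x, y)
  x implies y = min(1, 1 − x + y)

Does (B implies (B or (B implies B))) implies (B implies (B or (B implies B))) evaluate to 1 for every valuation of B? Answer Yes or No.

B = 0 ↦ 1
B = 1/2 ↦ 1
B = 1 ↦ 1
Every assignment gives a value ≥ 1.

Yes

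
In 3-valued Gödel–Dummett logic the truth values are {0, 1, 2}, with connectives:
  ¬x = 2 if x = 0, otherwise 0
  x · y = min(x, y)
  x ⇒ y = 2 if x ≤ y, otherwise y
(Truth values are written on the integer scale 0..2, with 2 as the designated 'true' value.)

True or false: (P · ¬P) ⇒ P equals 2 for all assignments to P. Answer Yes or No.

P = 0 ↦ 2
P = 1 ↦ 2
P = 2 ↦ 2
Every assignment gives a value ≥ 2.

Yes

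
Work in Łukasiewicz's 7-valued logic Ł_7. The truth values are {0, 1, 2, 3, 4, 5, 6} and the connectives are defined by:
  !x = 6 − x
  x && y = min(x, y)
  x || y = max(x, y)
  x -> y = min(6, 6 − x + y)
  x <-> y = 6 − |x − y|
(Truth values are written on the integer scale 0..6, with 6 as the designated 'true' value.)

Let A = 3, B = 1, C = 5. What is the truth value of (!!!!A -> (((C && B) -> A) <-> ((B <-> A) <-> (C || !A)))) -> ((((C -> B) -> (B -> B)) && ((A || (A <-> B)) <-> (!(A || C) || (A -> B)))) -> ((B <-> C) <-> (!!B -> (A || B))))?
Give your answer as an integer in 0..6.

2

!A = !3 = 3
!!A = !3 = 3
!!!A = !3 = 3
!!!!A = !3 = 3
C && B = 5 && 1 = 1
(C && B) -> A = 1 -> 3 = 6
B <-> A = 1 <-> 3 = 4
!A = !3 = 3
C || !A = 5 || 3 = 5
(B <-> A) <-> (C || !A) = 4 <-> 5 = 5
((C && B) -> A) <-> ((B <-> A) <-> (C || !A)) = 6 <-> 5 = 5
!!!!A -> (((C && B) -> A) <-> ((B <-> A) <-> (C || !A))) = 3 -> 5 = 6
C -> B = 5 -> 1 = 2
B -> B = 1 -> 1 = 6
(C -> B) -> (B -> B) = 2 -> 6 = 6
A <-> B = 3 <-> 1 = 4
A || (A <-> B) = 3 || 4 = 4
A || C = 3 || 5 = 5
!(A || C) = !5 = 1
A -> B = 3 -> 1 = 4
!(A || C) || (A -> B) = 1 || 4 = 4
(A || (A <-> B)) <-> (!(A || C) || (A -> B)) = 4 <-> 4 = 6
((C -> B) -> (B -> B)) && ((A || (A <-> B)) <-> (!(A || C) || (A -> B))) = 6 && 6 = 6
B <-> C = 1 <-> 5 = 2
!B = !1 = 5
!!B = !5 = 1
A || B = 3 || 1 = 3
!!B -> (A || B) = 1 -> 3 = 6
(B <-> C) <-> (!!B -> (A || B)) = 2 <-> 6 = 2
(((C -> B) -> (B -> B)) && ((A || (A <-> B)) <-> (!(A || C) || (A -> B)))) -> ((B <-> C) <-> (!!B -> (A || B))) = 6 -> 2 = 2
(!!!!A -> (((C && B) -> A) <-> ((B <-> A) <-> (C || !A)))) -> ((((C -> B) -> (B -> B)) && ((A || (A <-> B)) <-> (!(A || C) || (A -> B)))) -> ((B <-> C) <-> (!!B -> (A || B)))) = 6 -> 2 = 2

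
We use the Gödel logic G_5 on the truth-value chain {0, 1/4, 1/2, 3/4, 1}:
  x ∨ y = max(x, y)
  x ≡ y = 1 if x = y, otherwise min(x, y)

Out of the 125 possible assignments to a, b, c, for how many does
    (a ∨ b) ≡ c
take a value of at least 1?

value 1: 25 assignments (counts)
value 3/4: 16 assignments
value 1/2: 26 assignments
value 1/4: 30 assignments
value 0: 28 assignments
So 25 of the 125 assignments meet the threshold.

25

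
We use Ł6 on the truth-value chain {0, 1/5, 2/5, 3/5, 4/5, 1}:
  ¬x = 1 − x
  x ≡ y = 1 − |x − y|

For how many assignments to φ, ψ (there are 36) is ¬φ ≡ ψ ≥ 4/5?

value 1: 6 assignments (counts)
value 4/5: 10 assignments (counts)
value 3/5: 8 assignments
value 2/5: 6 assignments
value 1/5: 4 assignments
value 0: 2 assignments
So 16 of the 36 assignments meet the threshold.

16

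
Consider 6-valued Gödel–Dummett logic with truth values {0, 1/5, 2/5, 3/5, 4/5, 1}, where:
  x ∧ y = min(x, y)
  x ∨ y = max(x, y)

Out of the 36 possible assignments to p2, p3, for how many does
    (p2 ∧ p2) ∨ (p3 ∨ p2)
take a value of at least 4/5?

20

value 1: 11 assignments (counts)
value 4/5: 9 assignments (counts)
value 3/5: 7 assignments
value 2/5: 5 assignments
value 1/5: 3 assignments
value 0: 1 assignment
So 20 of the 36 assignments meet the threshold.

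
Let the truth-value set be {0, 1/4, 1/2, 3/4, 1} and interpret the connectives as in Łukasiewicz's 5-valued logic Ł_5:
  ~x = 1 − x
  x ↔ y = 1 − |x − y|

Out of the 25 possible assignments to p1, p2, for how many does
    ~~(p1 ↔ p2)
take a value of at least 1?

5

value 1: 5 assignments (counts)
value 3/4: 8 assignments
value 1/2: 6 assignments
value 1/4: 4 assignments
value 0: 2 assignments
So 5 of the 25 assignments meet the threshold.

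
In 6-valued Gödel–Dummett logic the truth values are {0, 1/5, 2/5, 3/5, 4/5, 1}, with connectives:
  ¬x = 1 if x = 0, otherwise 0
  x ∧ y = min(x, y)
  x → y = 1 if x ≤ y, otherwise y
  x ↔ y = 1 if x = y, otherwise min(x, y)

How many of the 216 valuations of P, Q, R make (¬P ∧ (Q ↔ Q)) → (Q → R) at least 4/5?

202

value 1: 201 assignments (counts)
value 4/5: 1 assignment (counts)
value 3/5: 2 assignments
value 2/5: 3 assignments
value 1/5: 4 assignments
value 0: 5 assignments
So 202 of the 216 assignments meet the threshold.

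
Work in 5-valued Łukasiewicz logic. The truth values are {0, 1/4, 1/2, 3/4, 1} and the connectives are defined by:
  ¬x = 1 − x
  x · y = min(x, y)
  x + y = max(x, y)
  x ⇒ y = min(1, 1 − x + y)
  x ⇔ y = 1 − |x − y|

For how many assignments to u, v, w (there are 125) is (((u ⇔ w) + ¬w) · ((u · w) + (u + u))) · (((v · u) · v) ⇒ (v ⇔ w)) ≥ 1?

8

value 1: 8 assignments (counts)
value 3/4: 31 assignments
value 1/2: 33 assignments
value 1/4: 27 assignments
value 0: 26 assignments
So 8 of the 125 assignments meet the threshold.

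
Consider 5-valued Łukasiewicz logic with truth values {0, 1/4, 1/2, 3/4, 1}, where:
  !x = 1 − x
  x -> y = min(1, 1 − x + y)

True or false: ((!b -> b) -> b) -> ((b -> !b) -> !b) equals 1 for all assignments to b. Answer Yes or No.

b = 0 ↦ 1
b = 1/4 ↦ 1
b = 1/2 ↦ 1
b = 3/4 ↦ 1
b = 1 ↦ 1
Every assignment gives a value ≥ 1.

Yes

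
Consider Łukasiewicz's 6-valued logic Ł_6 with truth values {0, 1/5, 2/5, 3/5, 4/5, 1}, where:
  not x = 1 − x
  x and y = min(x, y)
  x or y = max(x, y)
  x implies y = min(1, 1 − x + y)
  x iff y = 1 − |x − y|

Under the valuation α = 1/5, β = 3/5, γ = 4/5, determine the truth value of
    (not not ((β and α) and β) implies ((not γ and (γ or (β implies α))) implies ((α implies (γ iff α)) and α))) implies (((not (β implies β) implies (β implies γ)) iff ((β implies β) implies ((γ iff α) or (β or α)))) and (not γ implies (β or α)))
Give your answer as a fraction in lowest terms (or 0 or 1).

β and α = 3/5 and 1/5 = 1/5
(β and α) and β = 1/5 and 3/5 = 1/5
not ((β and α) and β) = not 1/5 = 4/5
not not ((β and α) and β) = not 4/5 = 1/5
not γ = not 4/5 = 1/5
β implies α = 3/5 implies 1/5 = 3/5
γ or (β implies α) = 4/5 or 3/5 = 4/5
not γ and (γ or (β implies α)) = 1/5 and 4/5 = 1/5
γ iff α = 4/5 iff 1/5 = 2/5
α implies (γ iff α) = 1/5 implies 2/5 = 1
(α implies (γ iff α)) and α = 1 and 1/5 = 1/5
(not γ and (γ or (β implies α))) implies ((α implies (γ iff α)) and α) = 1/5 implies 1/5 = 1
not not ((β and α) and β) implies ((not γ and (γ or (β implies α))) implies ((α implies (γ iff α)) and α)) = 1/5 implies 1 = 1
β implies β = 3/5 implies 3/5 = 1
not (β implies β) = not 1 = 0
β implies γ = 3/5 implies 4/5 = 1
not (β implies β) implies (β implies γ) = 0 implies 1 = 1
β implies β = 3/5 implies 3/5 = 1
γ iff α = 4/5 iff 1/5 = 2/5
β or α = 3/5 or 1/5 = 3/5
(γ iff α) or (β or α) = 2/5 or 3/5 = 3/5
(β implies β) implies ((γ iff α) or (β or α)) = 1 implies 3/5 = 3/5
(not (β implies β) implies (β implies γ)) iff ((β implies β) implies ((γ iff α) or (β or α))) = 1 iff 3/5 = 3/5
not γ = not 4/5 = 1/5
β or α = 3/5 or 1/5 = 3/5
not γ implies (β or α) = 1/5 implies 3/5 = 1
((not (β implies β) implies (β implies γ)) iff ((β implies β) implies ((γ iff α) or (β or α)))) and (not γ implies (β or α)) = 3/5 and 1 = 3/5
(not not ((β and α) and β) implies ((not γ and (γ or (β implies α))) implies ((α implies (γ iff α)) and α))) implies (((not (β implies β) implies (β implies γ)) iff ((β implies β) implies ((γ iff α) or (β or α)))) and (not γ implies (β or α))) = 1 implies 3/5 = 3/5

3/5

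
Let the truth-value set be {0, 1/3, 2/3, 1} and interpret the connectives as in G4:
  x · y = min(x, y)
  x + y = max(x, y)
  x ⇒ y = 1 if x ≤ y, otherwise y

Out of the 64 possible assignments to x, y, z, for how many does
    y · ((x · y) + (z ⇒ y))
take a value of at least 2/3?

32

value 1: 16 assignments (counts)
value 2/3: 16 assignments (counts)
value 1/3: 16 assignments
value 0: 16 assignments
So 32 of the 64 assignments meet the threshold.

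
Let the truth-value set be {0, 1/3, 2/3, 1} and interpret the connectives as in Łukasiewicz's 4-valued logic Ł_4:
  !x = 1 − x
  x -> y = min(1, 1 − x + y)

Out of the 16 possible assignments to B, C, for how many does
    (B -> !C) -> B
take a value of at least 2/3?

9

B = 0, C = 0 ↦ 0  <
B = 0, C = 1/3 ↦ 0  <
B = 0, C = 2/3 ↦ 0  <
B = 0, C = 1 ↦ 0  <
B = 1/3, C = 0 ↦ 1/3  <
B = 1/3, C = 1/3 ↦ 1/3  <
B = 1/3, C = 2/3 ↦ 1/3  <
B = 1/3, C = 1 ↦ 2/3  ≥
B = 2/3, C = 0 ↦ 2/3  ≥
B = 2/3, C = 1/3 ↦ 2/3  ≥
B = 2/3, C = 2/3 ↦ 1  ≥
B = 2/3, C = 1 ↦ 1  ≥
B = 1, C = 0 ↦ 1  ≥
B = 1, C = 1/3 ↦ 1  ≥
B = 1, C = 2/3 ↦ 1  ≥
B = 1, C = 1 ↦ 1  ≥
So 9 of the 16 assignments meet the threshold.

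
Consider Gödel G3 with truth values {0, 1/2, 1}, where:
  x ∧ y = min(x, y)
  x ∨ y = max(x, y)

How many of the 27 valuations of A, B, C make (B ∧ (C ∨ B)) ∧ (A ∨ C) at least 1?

5

value 1: 5 assignments (counts)
value 1/2: 11 assignments
value 0: 11 assignments
So 5 of the 27 assignments meet the threshold.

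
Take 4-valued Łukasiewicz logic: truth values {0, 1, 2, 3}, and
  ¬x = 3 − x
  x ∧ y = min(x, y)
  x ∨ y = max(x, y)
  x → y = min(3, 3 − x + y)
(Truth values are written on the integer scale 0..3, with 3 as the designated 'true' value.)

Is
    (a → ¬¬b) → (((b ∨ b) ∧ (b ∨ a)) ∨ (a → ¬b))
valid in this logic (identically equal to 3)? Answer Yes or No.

Counterexample: take a = 2, b = 2.
¬b = ¬2 = 1
¬¬b = ¬1 = 2
a → ¬¬b = 2 → 2 = 3
b ∨ b = 2 ∨ 2 = 2
b ∨ a = 2 ∨ 2 = 2
(b ∨ b) ∧ (b ∨ a) = 2 ∧ 2 = 2
¬b = ¬2 = 1
a → ¬b = 2 → 1 = 2
((b ∨ b) ∧ (b ∨ a)) ∨ (a → ¬b) = 2 ∨ 2 = 2
(a → ¬¬b) → (((b ∨ b) ∧ (b ∨ a)) ∨ (a → ¬b)) = 3 → 2 = 2
This gives 2 ≠ 3.

No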